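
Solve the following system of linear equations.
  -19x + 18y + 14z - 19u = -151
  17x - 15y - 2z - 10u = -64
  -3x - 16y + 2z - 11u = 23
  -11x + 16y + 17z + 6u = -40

x = -5, y = -5, z = -3, u = 6

Row-reduce the augmented matrix:
R1 ← R1 / (-19).
R2 ← R2 − 17·R1.
R3 ← R3 + 3·R1.
R4 ← R4 + 11·R1.
R2 ← R2 / (21/19).
R1 ← R1 + 18/19·R2.
R3 ← R3 + 358/19·R2.
R4 ← R4 − 106/19·R2.
R3 ← R3 / (3764/21).
R1 ← R1 − 58/7·R3.
R2 ← R2 − 200/21·R3.
R4 ← R4 + 929/21·R3.
R4 ← R4 / (70965/1882).
R1 ← R1 + 466/941·R4.
R2 ← R2 − 427/941·R4.
R3 ← R3 + 4917/1882·R4.
Reading off the reduced rows gives x = -5, y = -5, z = -3, u = 6.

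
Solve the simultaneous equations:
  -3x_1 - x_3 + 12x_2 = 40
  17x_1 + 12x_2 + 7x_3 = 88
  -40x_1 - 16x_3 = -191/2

no solution

Row-reduce:
R1 ← R1 / (-3).
R2 ← R2 − 17·R1.
R3 ← R3 + 40·R1.
R2 ← R2 / (80).
R1 ← R1 + 4·R2.
R3 ← R3 + 160·R2.
Row 3 reduces to 0 = 1/2, a contradiction. The system is inconsistent.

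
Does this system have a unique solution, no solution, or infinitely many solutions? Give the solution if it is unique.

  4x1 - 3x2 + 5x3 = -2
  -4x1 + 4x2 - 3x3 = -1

infinitely many solutions

Row-reduce:
R1 ← R1 / (4).
R2 ← R2 + 4·R1.
R1 ← R1 + 3/4·R2.
Rank is 2 with 3 unknowns, leaving x3 free.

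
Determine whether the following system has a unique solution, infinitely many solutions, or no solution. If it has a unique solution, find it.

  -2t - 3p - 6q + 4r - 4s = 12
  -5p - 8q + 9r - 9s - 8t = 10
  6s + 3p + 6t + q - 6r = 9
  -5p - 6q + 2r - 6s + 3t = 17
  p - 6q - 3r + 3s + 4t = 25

no solution

Row-reduce:
R1 ← R1 / (-3).
R2 ← R2 + 5·R1.
R3 ← R3 − 3·R1.
R4 ← R4 + 5·R1.
R5 ← R5 − 1·R1.
R2 ← R2 / (2).
R1 ← R1 − 2·R2.
R3 ← R3 + 5·R2.
R4 ← R4 − 4·R2.
R5 ← R5 + 8·R2.
R3 ← R3 / (23/6).
R1 ← R1 + 11/3·R3.
R2 ← R2 − 7/6·R3.
R4 ← R4 + 28/3·R3.
R5 ← R5 − 23/3·R3.
R4 ← R4 / (-4).
R3 ← R3 + 1·R4.
Row 5 reduces to 0 = -3, a contradiction. The system is inconsistent.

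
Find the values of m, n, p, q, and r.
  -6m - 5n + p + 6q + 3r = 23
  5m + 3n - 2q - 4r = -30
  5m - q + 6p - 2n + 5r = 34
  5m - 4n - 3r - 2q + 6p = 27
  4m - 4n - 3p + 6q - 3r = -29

m = -2, n = -6, p = 2, q = -5, r = 3

Row-reduce the augmented matrix:
R1 ← R1 / (-6).
R2 ← R2 − 5·R1.
R3 ← R3 − 5·R1.
R4 ← R4 − 5·R1.
R5 ← R5 − 4·R1.
R2 ← R2 / (-7/6).
R1 ← R1 − 5/6·R2.
R3 ← R3 + 37/6·R2.
R4 ← R4 + 49/6·R2.
R5 ← R5 + 22/3·R2.
R3 ← R3 / (17/7).
R1 ← R1 − 3/7·R3.
R2 ← R2 + 5/7·R3.
R4 ← R4 − 1·R3.
R5 ← R5 + 53/7·R3.
R4 ← R4 / (-223/17).
R1 ← R1 − 55/17·R4.
R2 ← R2 + 103/17·R4.
R3 ← R3 + 83/17·R4.
R5 ← R5 + 779/17·R4.
R5 ← R5 / (9765/223).
R1 ← R1 + 757/223·R5.
R2 ← R2 − 923/223·R5.
R3 ← R3 − 1114/223·R5.
R4 ← R4 + 62/223·R5.
Reading off the reduced rows gives m = -2, n = -6, p = 2, q = -5, r = 3.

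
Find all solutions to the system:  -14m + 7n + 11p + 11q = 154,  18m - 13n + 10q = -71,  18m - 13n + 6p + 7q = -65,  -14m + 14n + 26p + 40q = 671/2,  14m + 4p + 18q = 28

no solution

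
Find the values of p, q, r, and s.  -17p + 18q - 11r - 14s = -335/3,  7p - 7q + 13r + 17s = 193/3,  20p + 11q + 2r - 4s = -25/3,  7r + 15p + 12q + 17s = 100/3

p = 2, q = -3, r = -5/3, s = 3

Row-reduce the augmented matrix:
R1 ← R1 / (-17).
R2 ← R2 − 7·R1.
R3 ← R3 − 20·R1.
R4 ← R4 − 15·R1.
R2 ← R2 / (7/17).
R1 ← R1 + 18/17·R2.
R3 ← R3 − 547/17·R2.
R4 ← R4 − 474/17·R2.
R3 ← R3 / (-4710/7).
R1 ← R1 − 157/7·R3.
R2 ← R2 − 144/7·R3.
R4 ← R4 + 4034/7·R3.
R4 ← R4 / (31414/2355).
R1 ← R1 + 7/30·R4.
R2 ← R2 + 143/785·R4.
R3 ← R3 − 6289/4710·R4.
Reading off the reduced rows gives p = 2, q = -3, r = -5/3, s = 3.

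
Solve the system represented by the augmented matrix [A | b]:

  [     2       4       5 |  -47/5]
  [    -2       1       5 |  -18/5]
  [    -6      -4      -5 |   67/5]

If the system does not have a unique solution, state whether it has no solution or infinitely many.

x_1 = -1, x_2 = -3/5, x_3 = -1

Row-reduce the augmented matrix:
R1 ← R1 / (2).
R2 ← R2 + 2·R1.
R3 ← R3 + 6·R1.
R2 ← R2 / (5).
R1 ← R1 − 2·R2.
R3 ← R3 − 8·R2.
R3 ← R3 / (-6).
R1 ← R1 + 3/2·R3.
R2 ← R2 − 2·R3.
Reading off the reduced rows gives x_1 = -1, x_2 = -3/5, x_3 = -1.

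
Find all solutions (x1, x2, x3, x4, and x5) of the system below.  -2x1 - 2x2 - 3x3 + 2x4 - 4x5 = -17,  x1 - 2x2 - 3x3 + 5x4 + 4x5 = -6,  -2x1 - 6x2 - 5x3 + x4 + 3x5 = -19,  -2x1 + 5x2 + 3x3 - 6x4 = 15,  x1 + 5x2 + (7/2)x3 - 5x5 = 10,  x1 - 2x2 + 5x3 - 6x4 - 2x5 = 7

Row-reduce:
R1 ← R1 / (-2).
R2 ← R2 − 1·R1.
R3 ← R3 + 2·R1.
R4 ← R4 + 2·R1.
R5 ← R5 − 1·R1.
R6 ← R6 − 1·R1.
R2 ← R2 / (-3).
R1 ← R1 − 1·R2.
R3 ← R3 + 4·R2.
R4 ← R4 − 7·R2.
R5 ← R5 − 4·R2.
R6 ← R6 + 3·R2.
R3 ← R3 / (4).
R2 ← R2 − 3/2·R3.
R4 ← R4 + 9/2·R3.
R5 ← R5 + 4·R3.
R6 ← R6 − 8·R3.
R4 ← R4 / (-33/8).
R1 ← R1 − 1·R4.
R2 ← R2 − 11/8·R4.
R3 ← R3 + 9/4·R4.
R6 ← R6 − 7·R4.
Swap R5 and R6.
R5 ← R5 / (823/99).
R1 ← R1 − 589/99·R5.
R2 ← R2 − 20/9·R5.
R3 ← R3 + 208/33·R5.
R4 ← R4 + 325/99·R5.
Row 6 reduces to 0 = -1/2, a contradiction. The system is inconsistent.

no solution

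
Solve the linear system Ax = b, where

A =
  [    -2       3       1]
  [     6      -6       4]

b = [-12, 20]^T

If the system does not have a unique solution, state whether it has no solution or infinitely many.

Row-reduce:
R1 ← R1 / (-2).
R2 ← R2 − 6·R1.
R2 ← R2 / (3).
R1 ← R1 + 3/2·R2.
Rank is 2 with 3 unknowns, leaving x_3 free.

infinitely many solutions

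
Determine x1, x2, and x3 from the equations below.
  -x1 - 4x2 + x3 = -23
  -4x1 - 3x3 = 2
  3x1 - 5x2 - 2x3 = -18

Row-reduce the augmented matrix:
R1 ← R1 / (-1).
R2 ← R2 + 4·R1.
R3 ← R3 − 3·R1.
R2 ← R2 / (16).
R1 ← R1 − 4·R2.
R3 ← R3 + 17·R2.
R3 ← R3 / (-103/16).
R1 ← R1 − 3/4·R3.
R2 ← R2 + 7/16·R3.
Reading off the reduced rows gives x1 = 1, x2 = 5, x3 = -2.

x1 = 1, x2 = 5, x3 = -2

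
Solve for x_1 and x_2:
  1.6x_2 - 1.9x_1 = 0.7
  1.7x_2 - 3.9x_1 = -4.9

Row-reduce the augmented matrix:
R1 ← R1 / (-19/10).
R2 ← R2 + 39/10·R1.
R2 ← R2 / (-301/190).
R1 ← R1 + 16/19·R2.
Reading off the reduced rows gives x_1 = 3, x_2 = 4.

x_1 = 3, x_2 = 4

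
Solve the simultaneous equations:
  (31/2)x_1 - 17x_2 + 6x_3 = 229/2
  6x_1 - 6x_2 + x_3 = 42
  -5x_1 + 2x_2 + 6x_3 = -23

infinitely many solutions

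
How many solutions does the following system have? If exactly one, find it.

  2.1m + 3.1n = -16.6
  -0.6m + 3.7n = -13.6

m = -2, n = -4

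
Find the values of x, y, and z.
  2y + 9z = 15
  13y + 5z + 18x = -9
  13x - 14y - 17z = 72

Row-reduce the augmented matrix:
Swap R1 and R2.
R1 ← R1 / (18).
R3 ← R3 − 13·R1.
R2 ← R2 / (2).
R1 ← R1 − 13/18·R2.
R3 ← R3 + 421/18·R2.
R3 ← R3 / (3047/36).
R1 ← R1 + 107/36·R3.
R2 ← R2 − 9/2·R3.
Reading off the reduced rows gives x = 3, y = -6, z = 3.

x = 3, y = -6, z = 3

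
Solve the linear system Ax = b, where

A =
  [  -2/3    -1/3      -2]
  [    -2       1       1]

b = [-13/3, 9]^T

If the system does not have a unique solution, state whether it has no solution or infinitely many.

infinitely many solutions

Row-reduce:
R1 ← R1 / (-2/3).
R2 ← R2 + 2·R1.
R2 ← R2 / (2).
R1 ← R1 − 1/2·R2.
Rank is 2 with 3 unknowns, leaving x_3 free.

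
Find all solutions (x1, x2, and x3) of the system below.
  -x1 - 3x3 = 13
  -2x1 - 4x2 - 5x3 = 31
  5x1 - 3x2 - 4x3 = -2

x1 = -4, x2 = -2, x3 = -3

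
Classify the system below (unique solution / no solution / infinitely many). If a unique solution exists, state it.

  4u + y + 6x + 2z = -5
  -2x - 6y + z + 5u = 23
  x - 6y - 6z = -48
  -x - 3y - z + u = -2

x = -6, y = 3, z = 4, u = 5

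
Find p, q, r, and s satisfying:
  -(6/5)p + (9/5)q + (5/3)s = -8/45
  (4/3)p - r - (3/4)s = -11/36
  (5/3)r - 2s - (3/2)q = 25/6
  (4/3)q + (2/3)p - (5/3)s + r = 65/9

Row-reduce the augmented matrix:
R1 ← R1 / (-6/5).
R2 ← R2 − 4/3·R1.
R4 ← R4 − 2/3·R1.
R2 ← R2 / (2).
R1 ← R1 + 3/2·R2.
R3 ← R3 + 3/2·R2.
R4 ← R4 − 7/3·R2.
R3 ← R3 / (11/12).
R1 ← R1 + 3/4·R3.
R2 ← R2 + 1/2·R3.
R4 ← R4 − 13/6·R3.
R4 ← R4 / (2665/3564).
R1 ← R1 + 67/44·R4.
R2 ← R2 + 53/594·R4.
R3 ← R3 + 169/132·R4.
Reading off the reduced rows gives p = 1/3, q = 5/3, r = 2, s = -5/3.

p = 1/3, q = 5/3, r = 2, s = -5/3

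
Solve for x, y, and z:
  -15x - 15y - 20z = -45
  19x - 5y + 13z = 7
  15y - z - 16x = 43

Row-reduce the augmented matrix:
R1 ← R1 / (-15).
R2 ← R2 − 19·R1.
R3 ← R3 + 16·R1.
R2 ← R2 / (-24).
R1 ← R1 − 1·R2.
R3 ← R3 − 31·R2.
R3 ← R3 / (317/72).
R1 ← R1 − 59/72·R3.
R2 ← R2 − 37/72·R3.
Reading off the reduced rows gives x = -4, y = -1, z = 6.

x = -4, y = -1, z = 6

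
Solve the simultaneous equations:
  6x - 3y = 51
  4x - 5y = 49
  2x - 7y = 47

Row-reduce the augmented matrix:
R1 ← R1 / (6).
R2 ← R2 − 4·R1.
R3 ← R3 − 2·R1.
R2 ← R2 / (-3).
R1 ← R1 + 1/2·R2.
R3 ← R3 + 6·R2.
R3 reduces to 0 = 0, so the extra equation is consistent.
Reading off the reduced rows gives x = 6, y = -5.

x = 6, y = -5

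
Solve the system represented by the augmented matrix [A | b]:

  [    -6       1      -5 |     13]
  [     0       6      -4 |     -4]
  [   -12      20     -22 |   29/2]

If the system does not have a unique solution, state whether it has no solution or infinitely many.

no solution

Row-reduce:
R1 ← R1 / (-6).
R3 ← R3 + 12·R1.
R2 ← R2 / (6).
R1 ← R1 + 1/6·R2.
R3 ← R3 − 18·R2.
Row 3 reduces to 0 = 1/2, a contradiction. The system is inconsistent.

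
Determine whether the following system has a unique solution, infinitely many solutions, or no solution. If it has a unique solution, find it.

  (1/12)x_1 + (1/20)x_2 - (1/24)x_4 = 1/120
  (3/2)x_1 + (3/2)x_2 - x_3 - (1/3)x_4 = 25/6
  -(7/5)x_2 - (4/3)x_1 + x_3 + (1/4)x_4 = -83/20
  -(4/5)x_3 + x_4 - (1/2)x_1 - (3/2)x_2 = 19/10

Row-reduce:
R1 ← R1 / (1/12).
R2 ← R2 − 3/2·R1.
R3 ← R3 + 4/3·R1.
R4 ← R4 + 1/2·R1.
R2 ← R2 / (3/5).
R1 ← R1 − 3/5·R2.
R3 ← R3 + 3/5·R2.
R4 ← R4 + 6/5·R2.
Swap R3 and R4.
R3 ← R3 / (-14/5).
R1 ← R1 − 1·R3.
R2 ← R2 + 5/3·R3.
Rank is 3 with 4 unknowns, leaving x_4 free.

infinitely many solutions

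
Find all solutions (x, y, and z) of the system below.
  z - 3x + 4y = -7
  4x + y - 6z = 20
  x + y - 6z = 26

Row-reduce the augmented matrix:
R1 ← R1 / (-3).
R2 ← R2 − 4·R1.
R3 ← R3 − 1·R1.
R2 ← R2 / (19/3).
R1 ← R1 + 4/3·R2.
R3 ← R3 − 7/3·R2.
R3 ← R3 / (-75/19).
R1 ← R1 + 25/19·R3.
R2 ← R2 + 14/19·R3.
Reading off the reduced rows gives x = -2, y = -2, z = -5.

x = -2, y = -2, z = -5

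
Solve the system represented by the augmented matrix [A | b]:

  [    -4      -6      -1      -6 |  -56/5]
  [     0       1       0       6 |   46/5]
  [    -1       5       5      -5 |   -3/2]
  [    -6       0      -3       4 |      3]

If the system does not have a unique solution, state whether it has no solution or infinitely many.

x_1 = 0, x_2 = 1/5, x_3 = 1, x_4 = 3/2

Row-reduce the augmented matrix:
R1 ← R1 / (-4).
R3 ← R3 + 1·R1.
R4 ← R4 + 6·R1.
R1 ← R1 − 3/2·R2.
R3 ← R3 − 13/2·R2.
R4 ← R4 − 9·R2.
R3 ← R3 / (21/4).
R1 ← R1 − 1/4·R3.
R4 ← R4 + 3/2·R3.
R4 ← R4 / (-372/7).
R1 ← R1 + 115/21·R4.
R2 ← R2 − 6·R4.
R3 ← R3 + 170/21·R4.
Reading off the reduced rows gives x_1 = 0, x_2 = 1/5, x_3 = 1, x_4 = 3/2.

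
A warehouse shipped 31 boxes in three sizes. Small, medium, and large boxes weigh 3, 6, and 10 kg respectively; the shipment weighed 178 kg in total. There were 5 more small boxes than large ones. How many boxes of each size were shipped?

small boxes: 12, medium boxes: 12, large boxes: 7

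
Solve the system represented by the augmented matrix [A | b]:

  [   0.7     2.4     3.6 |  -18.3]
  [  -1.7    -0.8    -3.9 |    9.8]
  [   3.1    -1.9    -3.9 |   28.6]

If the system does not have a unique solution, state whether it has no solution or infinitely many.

Row-reduce the augmented matrix:
R1 ← R1 / (7/10).
R2 ← R2 + 17/10·R1.
R3 ← R3 − 31/10·R1.
R2 ← R2 / (176/35).
R1 ← R1 − 24/7·R2.
R3 ← R3 + 877/70·R2.
R3 ← R3 / (-5475/704).
R1 ← R1 − 81/44·R3.
R2 ← R2 − 339/352·R3.
Reading off the reduced rows gives x_1 = 3, x_2 = -4, x_3 = -3.

x_1 = 3, x_2 = -4, x_3 = -3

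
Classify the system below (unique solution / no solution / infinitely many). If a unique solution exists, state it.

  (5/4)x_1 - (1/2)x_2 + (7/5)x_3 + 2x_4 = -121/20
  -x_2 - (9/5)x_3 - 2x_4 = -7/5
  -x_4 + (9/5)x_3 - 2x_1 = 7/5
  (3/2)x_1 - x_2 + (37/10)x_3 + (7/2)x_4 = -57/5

Row-reduce:
R1 ← R1 / (5/4).
R3 ← R3 + 2·R1.
R4 ← R4 − 3/2·R1.
R2 ← R2 / (-1).
R1 ← R1 + 2/5·R2.
R3 ← R3 + 4/5·R2.
R4 ← R4 + 2/5·R2.
R3 ← R3 / (137/25).
R1 ← R1 − 46/25·R3.
R2 ← R2 − 9/5·R3.
R4 ← R4 − 137/50·R3.
Rank is 3 with 4 unknowns, leaving x_4 free.

infinitely many solutions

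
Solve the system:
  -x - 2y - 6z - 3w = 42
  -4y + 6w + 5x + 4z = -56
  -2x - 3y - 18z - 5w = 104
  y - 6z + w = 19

Row-reduce:
R1 ← R1 / (-1).
R2 ← R2 − 5·R1.
R3 ← R3 + 2·R1.
R2 ← R2 / (-14).
R1 ← R1 − 2·R2.
R3 ← R3 − 1·R2.
R4 ← R4 − 1·R2.
R3 ← R3 / (-55/7).
R1 ← R1 − 16/7·R3.
R2 ← R2 − 13/7·R3.
R4 ← R4 + 55/7·R3.
Row 4 reduces to 0 = -1, a contradiction. The system is inconsistent.

no solution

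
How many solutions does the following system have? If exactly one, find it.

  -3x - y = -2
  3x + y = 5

no solution

Row-reduce:
R1 ← R1 / (-3).
R2 ← R2 − 3·R1.
Row 2 reduces to 0 = 3, a contradiction. The system is inconsistent.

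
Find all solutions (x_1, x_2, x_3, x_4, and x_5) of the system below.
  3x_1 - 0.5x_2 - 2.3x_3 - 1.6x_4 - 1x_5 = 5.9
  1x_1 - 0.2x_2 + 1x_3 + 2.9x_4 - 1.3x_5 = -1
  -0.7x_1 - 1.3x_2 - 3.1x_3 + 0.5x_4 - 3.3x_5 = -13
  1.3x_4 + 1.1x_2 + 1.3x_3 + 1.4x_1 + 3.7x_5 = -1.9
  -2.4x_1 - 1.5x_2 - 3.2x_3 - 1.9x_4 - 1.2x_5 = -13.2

x_1 = 3, x_2 = 0, x_3 = 5, x_4 = -4, x_5 = -2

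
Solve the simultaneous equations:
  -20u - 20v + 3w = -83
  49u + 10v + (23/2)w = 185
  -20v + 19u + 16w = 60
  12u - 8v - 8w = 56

no solution

Row-reduce:
R1 ← R1 / (-20).
R2 ← R2 − 49·R1.
R3 ← R3 − 19·R1.
R4 ← R4 − 12·R1.
R2 ← R2 / (-39).
R1 ← R1 − 1·R2.
R3 ← R3 + 39·R2.
R4 ← R4 + 20·R2.
Swap R3 and R4.
R3 ← R3 / (-238/15).
R1 ← R1 − 1/3·R3.
R2 ← R2 + 29/60·R3.
Row 4 reduces to 0 = -1/2, a contradiction. The system is inconsistent.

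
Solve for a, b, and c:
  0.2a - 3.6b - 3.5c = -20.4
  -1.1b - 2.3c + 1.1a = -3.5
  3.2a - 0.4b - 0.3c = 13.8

Row-reduce the augmented matrix:
R1 ← R1 / (1/5).
R2 ← R2 − 11/10·R1.
R3 ← R3 − 16/5·R1.
R2 ← R2 / (187/10).
R1 ← R1 + 18·R2.
R3 ← R3 − 286/5·R2.
R3 ← R3 / (131/34).
R1 ← R1 + 443/374·R3.
R2 ← R2 − 339/374·R3.
Reading off the reduced rows gives a = 5, b = 4, c = 2.

a = 5, b = 4, c = 2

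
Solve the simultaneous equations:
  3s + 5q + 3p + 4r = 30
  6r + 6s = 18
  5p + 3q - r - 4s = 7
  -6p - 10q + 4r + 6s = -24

Row-reduce:
R1 ← R1 / (3).
R3 ← R3 − 5·R1.
R4 ← R4 + 6·R1.
Swap R2 and R3.
R2 ← R2 / (-16/3).
R1 ← R1 − 5/3·R2.
R3 ← R3 / (6).
R1 ← R1 + 17/16·R3.
R2 ← R2 − 23/16·R3.
R4 ← R4 − 12·R3.
Rank is 3 with 4 unknowns, leaving s free.

infinitely many solutions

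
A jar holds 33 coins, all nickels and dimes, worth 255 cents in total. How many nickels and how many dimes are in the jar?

Let n = nickels, d = dimes.
  n + d = 33
  5n + 10d = 255
From equation 1: n = 33 − d.
Substitute into equation 2 and solve: d = 18.
Then n = 15.

nickels: 15, dimes: 18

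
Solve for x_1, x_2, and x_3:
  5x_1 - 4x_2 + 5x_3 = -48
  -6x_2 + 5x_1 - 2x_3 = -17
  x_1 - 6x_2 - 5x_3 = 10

x_1 = -3, x_2 = 2, x_3 = -5

Row-reduce the augmented matrix:
R1 ← R1 / (5).
R2 ← R2 − 5·R1.
R3 ← R3 − 1·R1.
R2 ← R2 / (-2).
R1 ← R1 + 4/5·R2.
R3 ← R3 + 26/5·R2.
R3 ← R3 / (61/5).
R1 ← R1 − 19/5·R3.
R2 ← R2 − 7/2·R3.
Reading off the reduced rows gives x_1 = -3, x_2 = 2, x_3 = -5.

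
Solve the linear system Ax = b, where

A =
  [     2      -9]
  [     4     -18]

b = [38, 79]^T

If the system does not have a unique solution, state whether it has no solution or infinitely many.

Row-reduce:
R1 ← R1 / (2).
R2 ← R2 − 4·R1.
Row 2 reduces to 0 = 3, a contradiction. The system is inconsistent.

no solution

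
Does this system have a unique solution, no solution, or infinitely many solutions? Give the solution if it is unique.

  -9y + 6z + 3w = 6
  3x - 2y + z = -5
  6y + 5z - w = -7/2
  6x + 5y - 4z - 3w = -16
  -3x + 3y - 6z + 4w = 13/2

Row-reduce the augmented matrix:
Swap R1 and R2.
R1 ← R1 / (3).
R4 ← R4 − 6·R1.
R5 ← R5 + 3·R1.
R2 ← R2 / (-9).
R1 ← R1 + 2/3·R2.
R3 ← R3 − 6·R2.
R4 ← R4 − 9·R2.
R5 ← R5 − 1·R2.
R3 ← R3 / (9).
R1 ← R1 + 1/9·R3.
R2 ← R2 + 2/3·R3.
R5 ← R5 + 13/3·R3.
Swap R4 and R5.
R4 ← R4 / (130/27).
R1 ← R1 + 17/81·R4.
R2 ← R2 + 7/27·R4.
R3 ← R3 − 1/9·R4.
R5 reduces to 0 = 0, so the extra equation is consistent.
Reading off the reduced rows gives x = -2, y = -1/2, z = 0, w = 1/2.

x = -2, y = -1/2, z = 0, w = 1/2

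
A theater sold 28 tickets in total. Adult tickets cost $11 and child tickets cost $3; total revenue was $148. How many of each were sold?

adult tickets: 8, child tickets: 20

Let a = adult tickets, c = child tickets.
  c + a = 28
  11a + 3c = 148
Row-reduce the augmented matrix:
R2 ← R2 − 11·R1.
R2 ← R2 / (-8).
R1 ← R1 − 1·R2.
Reading off the reduced rows gives a = 8, c = 20.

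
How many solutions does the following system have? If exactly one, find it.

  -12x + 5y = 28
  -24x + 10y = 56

Row-reduce:
R1 ← R1 / (-12).
R2 ← R2 + 24·R1.
Rank is 1 with 2 unknowns, leaving y free.

infinitely many solutions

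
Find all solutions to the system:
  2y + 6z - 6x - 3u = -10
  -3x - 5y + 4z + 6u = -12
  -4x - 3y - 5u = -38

infinitely many solutions

Row-reduce:
R1 ← R1 / (-6).
R2 ← R2 + 3·R1.
R3 ← R3 + 4·R1.
R2 ← R2 / (-6).
R1 ← R1 + 1/3·R2.
R3 ← R3 + 13/3·R2.
R3 ← R3 / (-85/18).
R1 ← R1 + 19/18·R3.
R2 ← R2 + 1/6·R3.
Rank is 3 with 4 unknowns, leaving u free.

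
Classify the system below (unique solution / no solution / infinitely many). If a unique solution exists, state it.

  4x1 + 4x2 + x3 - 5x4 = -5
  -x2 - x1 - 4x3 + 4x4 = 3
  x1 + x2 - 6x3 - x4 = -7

infinitely many solutions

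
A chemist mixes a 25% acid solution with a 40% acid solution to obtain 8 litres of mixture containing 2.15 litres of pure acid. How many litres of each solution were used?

litres of solution A: 7, litres of solution B: 1

Let a = litres of solution A, b = litres of solution B.
  a + b = 8
  (2/5)b + (1/4)a = 43/20
From equation 1: a = 8 − b.
Substitute into equation 2 and solve: b = 1.
Then a = 7.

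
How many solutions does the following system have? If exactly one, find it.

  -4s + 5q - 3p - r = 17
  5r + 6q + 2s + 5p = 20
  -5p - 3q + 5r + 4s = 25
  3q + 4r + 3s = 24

p = -3, q = 3, r = 3, s = 1

Row-reduce the augmented matrix:
R1 ← R1 / (-3).
R2 ← R2 − 5·R1.
R3 ← R3 + 5·R1.
R2 ← R2 / (43/3).
R1 ← R1 + 5/3·R2.
R3 ← R3 + 34/3·R2.
R4 ← R4 − 3·R2.
R3 ← R3 / (400/43).
R1 ← R1 − 31/43·R3.
R2 ← R2 − 10/43·R3.
R4 ← R4 − 142/43·R3.
R4 ← R4 / (3/2).
R1 ← R1 − 1/4·R4.
R2 ← R2 + 1/2·R4.
R3 ← R3 − 3/4·R4.
Reading off the reduced rows gives p = -3, q = 3, r = 3, s = 1.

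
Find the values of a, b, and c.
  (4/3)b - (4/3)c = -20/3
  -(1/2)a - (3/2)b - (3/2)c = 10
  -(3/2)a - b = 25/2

a = -5, b = -5, c = 0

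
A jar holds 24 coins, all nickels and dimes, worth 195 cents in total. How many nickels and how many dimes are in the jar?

Let n = nickels, d = dimes.
  d + n = 24
  5n + 10d = 195
Row-reduce the augmented matrix:
R2 ← R2 − 5·R1.
R2 ← R2 / (5).
R1 ← R1 − 1·R2.
Reading off the reduced rows gives n = 9, d = 15.

nickels: 9, dimes: 15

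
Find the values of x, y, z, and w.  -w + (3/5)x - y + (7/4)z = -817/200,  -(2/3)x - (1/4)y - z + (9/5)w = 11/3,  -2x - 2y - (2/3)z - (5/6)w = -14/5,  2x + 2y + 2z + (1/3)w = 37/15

x = -8/5, y = 2, z = 1/2, w = 2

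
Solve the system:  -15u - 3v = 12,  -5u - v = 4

Row-reduce:
R1 ← R1 / (-15).
R2 ← R2 + 5·R1.
Rank is 1 with 2 unknowns, leaving v free.

infinitely many solutions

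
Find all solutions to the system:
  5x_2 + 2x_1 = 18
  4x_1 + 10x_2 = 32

Row-reduce:
R1 ← R1 / (2).
R2 ← R2 − 4·R1.
Row 2 reduces to 0 = -4, a contradiction. The system is inconsistent.

no solution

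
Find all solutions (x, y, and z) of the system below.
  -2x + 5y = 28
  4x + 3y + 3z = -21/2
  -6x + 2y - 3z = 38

no solution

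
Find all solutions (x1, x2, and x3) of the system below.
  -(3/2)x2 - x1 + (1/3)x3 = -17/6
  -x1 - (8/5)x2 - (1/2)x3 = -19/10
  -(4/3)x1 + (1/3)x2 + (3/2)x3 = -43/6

x1 = 4, x2 = -1, x3 = -1

Row-reduce the augmented matrix:
R1 ← R1 / (-1).
R2 ← R2 + 1·R1.
R3 ← R3 + 4/3·R1.
R2 ← R2 / (-1/10).
R1 ← R1 − 3/2·R2.
R3 ← R3 − 7/3·R2.
R3 ← R3 / (-331/18).
R1 ← R1 + 77/6·R3.
R2 ← R2 − 25/3·R3.
Reading off the reduced rows gives x1 = 4, x2 = -1, x3 = -1.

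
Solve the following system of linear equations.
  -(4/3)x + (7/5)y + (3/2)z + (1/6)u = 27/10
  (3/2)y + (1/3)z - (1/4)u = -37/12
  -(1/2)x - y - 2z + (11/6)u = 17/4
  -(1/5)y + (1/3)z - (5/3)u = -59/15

Row-reduce the augmented matrix:
R1 ← R1 / (-4/3).
R3 ← R3 + 1/2·R1.
R2 ← R2 / (3/2).
R1 ← R1 + 21/20·R2.
R3 ← R3 + 61/40·R2.
R4 ← R4 + 1/5·R2.
R3 ← R3 / (-1601/720).
R1 ← R1 + 107/120·R3.
R2 ← R2 − 2/9·R3.
R4 ← R4 − 17/45·R3.
R4 ← R4 / (-13855/9606).
R1 ← R1 + 1454/1601·R4.
R2 ← R2 + 145/9606·R4.
R3 ← R3 + 1092/1601·R4.
Reading off the reduced rows gives x = -3/2, y = -2, z = 2, u = 3.

x = -3/2, y = -2, z = 2, u = 3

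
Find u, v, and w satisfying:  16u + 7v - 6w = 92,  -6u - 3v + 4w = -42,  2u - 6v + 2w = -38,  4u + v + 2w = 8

u = 2, v = 6, w = -3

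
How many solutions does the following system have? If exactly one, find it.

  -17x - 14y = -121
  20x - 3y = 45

Row-reduce the augmented matrix:
R1 ← R1 / (-17).
R2 ← R2 − 20·R1.
R2 ← R2 / (-331/17).
R1 ← R1 − 14/17·R2.
Reading off the reduced rows gives x = 3, y = 5.

x = 3, y = 5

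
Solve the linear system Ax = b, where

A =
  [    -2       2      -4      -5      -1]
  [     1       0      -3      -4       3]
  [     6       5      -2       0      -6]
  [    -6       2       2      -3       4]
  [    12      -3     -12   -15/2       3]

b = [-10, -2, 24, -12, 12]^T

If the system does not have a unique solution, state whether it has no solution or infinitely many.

Row-reduce:
R1 ← R1 / (-2).
R2 ← R2 − 1·R1.
R3 ← R3 − 6·R1.
R4 ← R4 + 6·R1.
R5 ← R5 − 12·R1.
R1 ← R1 + 1·R2.
R3 ← R3 − 11·R2.
R4 ← R4 + 4·R2.
R5 ← R5 − 9·R2.
R3 ← R3 / (41).
R1 ← R1 + 3·R3.
R2 ← R2 + 5·R3.
R4 ← R4 + 6·R3.
R5 ← R5 − 9·R3.
R4 ← R4 / (-235/41).
R1 ← R1 − 11/82·R4.
R2 ← R2 − 16/41·R4.
R3 ← R3 − 113/82·R4.
R5 ← R5 − 705/82·R4.
Rank is 4 with 5 unknowns, leaving x_5 free.

infinitely many solutions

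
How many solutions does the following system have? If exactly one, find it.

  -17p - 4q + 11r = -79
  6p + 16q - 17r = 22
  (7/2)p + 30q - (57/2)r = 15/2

no solution

Row-reduce:
R1 ← R1 / (-17).
R2 ← R2 − 6·R1.
R3 ← R3 − 7/2·R1.
R2 ← R2 / (248/17).
R1 ← R1 − 4/17·R2.
R3 ← R3 − 496/17·R2.
Row 3 reduces to 0 = 3, a contradiction. The system is inconsistent.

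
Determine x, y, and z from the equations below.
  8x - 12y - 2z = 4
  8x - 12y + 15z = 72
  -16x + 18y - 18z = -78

x = -3, y = -3, z = 4

Row-reduce the augmented matrix:
R1 ← R1 / (8).
R2 ← R2 − 8·R1.
R3 ← R3 + 16·R1.
Swap R2 and R3.
R2 ← R2 / (-6).
R1 ← R1 + 3/2·R2.
R3 ← R3 / (17).
R1 ← R1 − 21/4·R3.
R2 ← R2 − 11/3·R3.
Reading off the reduced rows gives x = -3, y = -3, z = 4.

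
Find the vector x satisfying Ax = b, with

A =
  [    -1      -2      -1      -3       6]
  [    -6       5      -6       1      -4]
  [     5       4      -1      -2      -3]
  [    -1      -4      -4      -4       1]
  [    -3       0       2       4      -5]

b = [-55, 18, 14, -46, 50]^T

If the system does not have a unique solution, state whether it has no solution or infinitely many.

x_1 = 1, x_2 = 2, x_3 = 2, x_4 = 6, x_5 = -5

Row-reduce the augmented matrix:
R1 ← R1 / (-1).
R2 ← R2 + 6·R1.
R3 ← R3 − 5·R1.
R4 ← R4 + 1·R1.
R5 ← R5 + 3·R1.
R2 ← R2 / (17).
R1 ← R1 − 2·R2.
R3 ← R3 + 6·R2.
R4 ← R4 + 2·R2.
R5 ← R5 − 6·R2.
R3 ← R3 / (-6).
R1 ← R1 − 1·R3.
R4 ← R4 + 3·R3.
R5 ← R5 − 5·R3.
R4 ← R4 / (217/34).
R1 ← R1 + 97/102·R4.
R2 ← R2 − 19/17·R4.
R3 ← R3 − 175/102·R4.
R5 ← R5 + 233/102·R4.
R5 ← R5 / (-852/217).
R1 ← R1 + 337/217·R5.
R2 ← R2 − 103/217·R5.
R3 ← R3 − 68/31·R5.
R4 ← R4 + 549/217·R5.
Reading off the reduced rows gives x_1 = 1, x_2 = 2, x_3 = 2, x_4 = 6, x_5 = -5.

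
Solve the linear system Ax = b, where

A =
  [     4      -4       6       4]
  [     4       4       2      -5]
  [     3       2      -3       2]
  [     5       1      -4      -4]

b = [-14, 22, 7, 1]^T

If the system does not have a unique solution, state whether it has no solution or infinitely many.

Row-reduce the augmented matrix:
R1 ← R1 / (4).
R2 ← R2 − 4·R1.
R3 ← R3 − 3·R1.
R4 ← R4 − 5·R1.
R2 ← R2 / (8).
R1 ← R1 + 1·R2.
R3 ← R3 − 5·R2.
R4 ← R4 − 6·R2.
R3 ← R3 / (-5).
R1 ← R1 − 1·R3.
R2 ← R2 + 1/2·R3.
R4 ← R4 + 17/2·R3.
R4 ← R4 / (-809/80).
R1 ← R1 − 4/5·R4.
R2 ← R2 + 127/80·R4.
R3 ← R3 + 37/40·R4.
Reading off the reduced rows gives x_1 = 0, x_2 = 5, x_3 = 1, x_4 = 0.

x_1 = 0, x_2 = 5, x_3 = 1, x_4 = 0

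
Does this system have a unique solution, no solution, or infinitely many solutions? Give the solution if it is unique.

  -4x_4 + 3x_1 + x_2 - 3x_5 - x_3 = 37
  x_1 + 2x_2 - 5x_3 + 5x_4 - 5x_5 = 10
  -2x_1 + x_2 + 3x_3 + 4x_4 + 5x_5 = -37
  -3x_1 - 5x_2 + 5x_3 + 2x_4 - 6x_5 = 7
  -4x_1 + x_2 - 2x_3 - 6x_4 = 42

x_1 = -2, x_2 = 6, x_3 = 1, x_4 = -5, x_5 = -6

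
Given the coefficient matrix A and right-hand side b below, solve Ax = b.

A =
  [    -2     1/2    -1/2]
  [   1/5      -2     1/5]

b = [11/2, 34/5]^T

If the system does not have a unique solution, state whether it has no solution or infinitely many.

infinitely many solutions

Row-reduce:
R1 ← R1 / (-2).
R2 ← R2 − 1/5·R1.
R2 ← R2 / (-39/20).
R1 ← R1 + 1/4·R2.
Rank is 2 with 3 unknowns, leaving x_3 free.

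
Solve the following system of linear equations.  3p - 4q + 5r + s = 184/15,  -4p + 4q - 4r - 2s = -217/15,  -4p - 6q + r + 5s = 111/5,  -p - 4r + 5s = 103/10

p = 1/5, q = -5/3, r = 1/2, s = 5/2

Row-reduce the augmented matrix:
R1 ← R1 / (3).
R2 ← R2 + 4·R1.
R3 ← R3 + 4·R1.
R4 ← R4 + 1·R1.
R2 ← R2 / (-4/3).
R1 ← R1 + 4/3·R2.
R3 ← R3 + 34/3·R2.
R4 ← R4 + 4/3·R2.
R3 ← R3 / (-15).
R1 ← R1 + 1·R3.
R2 ← R2 + 2·R3.
R4 ← R4 + 5·R3.
R4 ← R4 / (2).
R1 ← R1 − 1/5·R4.
R2 ← R2 + 11/10·R4.
R3 ← R3 + 4/5·R4.
Reading off the reduced rows gives p = 1/5, q = -5/3, r = 1/2, s = 5/2.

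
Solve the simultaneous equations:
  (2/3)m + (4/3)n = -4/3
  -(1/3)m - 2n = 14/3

m = 4, n = -3

Row-reduce the augmented matrix:
R1 ← R1 / (2/3).
R2 ← R2 + 1/3·R1.
R2 ← R2 / (-4/3).
R1 ← R1 − 2·R2.
Reading off the reduced rows gives m = 4, n = -3.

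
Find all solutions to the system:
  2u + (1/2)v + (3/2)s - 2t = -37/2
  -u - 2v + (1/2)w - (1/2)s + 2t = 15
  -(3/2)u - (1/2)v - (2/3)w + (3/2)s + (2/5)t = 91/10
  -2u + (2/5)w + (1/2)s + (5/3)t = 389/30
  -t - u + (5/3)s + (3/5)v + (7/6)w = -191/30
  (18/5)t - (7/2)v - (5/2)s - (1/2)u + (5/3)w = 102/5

Row-reduce:
R1 ← R1 / (2).
R2 ← R2 + 1·R1.
R3 ← R3 + 3/2·R1.
R4 ← R4 + 2·R1.
R5 ← R5 + 1·R1.
R6 ← R6 + 1/2·R1.
R2 ← R2 / (-7/4).
R1 ← R1 − 1/4·R2.
R3 ← R3 + 1/8·R2.
R4 ← R4 − 1/2·R2.
R5 ← R5 − 17/20·R2.
R6 ← R6 + 27/8·R2.
R3 ← R3 / (-59/84).
R1 ← R1 − 1/14·R3.
R2 ← R2 + 2/7·R3.
R4 ← R4 − 19/35·R3.
R5 ← R5 − 148/105·R3.
R6 ← R6 − 59/84·R3.
R4 ← R4 / (2411/590).
R1 ← R1 − 62/59·R4.
R2 ← R2 + 71/59·R4.
R3 ← R3 + 219/59·R4.
R5 ← R5 − 13753/1770·R4.
R5 ← R5 / (-1113722/542475).
R1 ← R1 + 26444/36165·R5.
R2 ← R2 + 13582/36165·R5.
R3 ← R3 − 1934/2411·R5.
R4 ← R4 + 8434/36165·R5.
Row 6 reduces to 0 = -1/2, a contradiction. The system is inconsistent.

no solution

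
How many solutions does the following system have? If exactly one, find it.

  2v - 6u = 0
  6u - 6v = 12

u = -1, v = -3

Row-reduce the augmented matrix:
R1 ← R1 / (-6).
R2 ← R2 − 6·R1.
R2 ← R2 / (-4).
R1 ← R1 + 1/3·R2.
Reading off the reduced rows gives u = -1, v = -3.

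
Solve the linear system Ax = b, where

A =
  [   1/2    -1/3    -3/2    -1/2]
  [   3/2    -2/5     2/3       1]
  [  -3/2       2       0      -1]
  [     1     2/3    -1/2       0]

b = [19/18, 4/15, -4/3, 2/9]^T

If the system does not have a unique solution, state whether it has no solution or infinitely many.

x_1 = 2/3, x_2 = -2/3, x_3 = 0, x_4 = -1

Row-reduce the augmented matrix:
R1 ← R1 / (1/2).
R2 ← R2 − 3/2·R1.
R3 ← R3 + 3/2·R1.
R4 ← R4 − 1·R1.
R2 ← R2 / (3/5).
R1 ← R1 + 2/3·R2.
R3 ← R3 − 1·R2.
R4 ← R4 − 4/3·R2.
R3 ← R3 / (-118/9).
R1 ← R1 − 74/27·R3.
R2 ← R2 − 155/18·R3.
R4 ← R4 + 485/54·R3.
R4 ← R4 / (2/177).
R1 ← R1 − 68/177·R4.
R2 ← R2 + 25/118·R4.
R3 ← R3 − 30/59·R4.
Reading off the reduced rows gives x_1 = 2/3, x_2 = -2/3, x_3 = 0, x_4 = -1.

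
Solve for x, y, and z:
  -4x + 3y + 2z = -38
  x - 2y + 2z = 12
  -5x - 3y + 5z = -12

Row-reduce the augmented matrix:
R1 ← R1 / (-4).
R2 ← R2 − 1·R1.
R3 ← R3 + 5·R1.
R2 ← R2 / (-5/4).
R1 ← R1 + 3/4·R2.
R3 ← R3 + 27/4·R2.
R3 ← R3 / (-11).
R1 ← R1 + 2·R3.
R2 ← R2 + 2·R3.
Reading off the reduced rows gives x = 4, y = -6, z = -2.

x = 4, y = -6, z = -2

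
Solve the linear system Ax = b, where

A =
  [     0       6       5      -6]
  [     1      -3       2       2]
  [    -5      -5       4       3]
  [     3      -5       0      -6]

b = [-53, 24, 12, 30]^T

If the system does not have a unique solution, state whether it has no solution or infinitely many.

x_1 = 4, x_2 = -6, x_3 = -1, x_4 = 2

Row-reduce the augmented matrix:
Swap R1 and R2.
R3 ← R3 + 5·R1.
R4 ← R4 − 3·R1.
R2 ← R2 / (6).
R1 ← R1 + 3·R2.
R3 ← R3 + 20·R2.
R4 ← R4 − 4·R2.
R3 ← R3 / (92/3).
R1 ← R1 − 9/2·R3.
R2 ← R2 − 5/6·R3.
R4 ← R4 + 28/3·R3.
R4 ← R4 / (-233/23).
R1 ← R1 − 5/184·R4.
R2 ← R2 + 149/184·R4.
R3 ← R3 + 21/92·R4.
Reading off the reduced rows gives x_1 = 4, x_2 = -6, x_3 = -1, x_4 = 2.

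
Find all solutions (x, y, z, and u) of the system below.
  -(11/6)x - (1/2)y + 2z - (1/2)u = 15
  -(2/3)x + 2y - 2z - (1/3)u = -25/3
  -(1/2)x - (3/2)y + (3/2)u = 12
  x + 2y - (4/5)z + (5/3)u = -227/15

Row-reduce the augmented matrix:
R1 ← R1 / (-11/6).
R2 ← R2 + 2/3·R1.
R3 ← R3 + 1/2·R1.
R4 ← R4 − 1·R1.
R2 ← R2 / (24/11).
R1 ← R1 − 3/11·R2.
R3 ← R3 + 15/11·R2.
R4 ← R4 − 19/11·R2.
R3 ← R3 / (-9/4).
R1 ← R1 + 3/4·R3.
R2 ← R2 + 5/4·R3.
R4 ← R4 − 49/20·R3.
R4 ← R4 / (431/135).
R1 ← R1 + 2/9·R4.
R2 ← R2 + 25/27·R4.
R3 ← R3 + 37/54·R4.
Reading off the reduced rows gives x = -6, y = -5, z = 1, u = 1.

x = -6, y = -5, z = 1, u = 1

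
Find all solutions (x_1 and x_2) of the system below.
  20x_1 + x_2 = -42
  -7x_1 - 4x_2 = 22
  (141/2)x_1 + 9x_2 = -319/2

Row-reduce:
R1 ← R1 / (20).
R2 ← R2 + 7·R1.
R3 ← R3 − 141/2·R1.
R2 ← R2 / (-73/20).
R1 ← R1 − 1/20·R2.
R3 ← R3 − 219/40·R2.
Row 3 reduces to 0 = -1/2, a contradiction. The system is inconsistent.

no solution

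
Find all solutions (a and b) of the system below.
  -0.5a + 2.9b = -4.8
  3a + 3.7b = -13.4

Row-reduce the augmented matrix:
R1 ← R1 / (-1/2).
R2 ← R2 − 3·R1.
R2 ← R2 / (211/10).
R1 ← R1 + 29/5·R2.
Reading off the reduced rows gives a = -2, b = -2.

a = -2, b = -2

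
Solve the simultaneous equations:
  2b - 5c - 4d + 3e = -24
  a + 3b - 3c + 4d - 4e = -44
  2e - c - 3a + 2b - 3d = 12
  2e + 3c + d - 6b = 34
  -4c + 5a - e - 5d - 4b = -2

Row-reduce the augmented matrix:
Swap R1 and R2.
R3 ← R3 + 3·R1.
R5 ← R5 − 5·R1.
R2 ← R2 / (2).
R1 ← R1 − 3·R2.
R3 ← R3 − 11·R2.
R4 ← R4 + 6·R2.
R5 ← R5 + 19·R2.
R3 ← R3 / (35/2).
R1 ← R1 − 9/2·R3.
R2 ← R2 + 5/2·R3.
R4 ← R4 + 12·R3.
R5 ← R5 + 73/2·R3.
R4 ← R4 / (359/35).
R1 ← R1 − 71/35·R4.
R2 ← R2 − 17/7·R4.
R3 ← R3 − 62/35·R4.
R5 ← R5 − 58/35·R4.
R5 ← R5 / (-2374/359).
R1 ← R1 + 96/359·R5.
R2 ← R2 + 211/359·R5.
R3 ← R3 + 99/359·R5.
R4 ← R4 + 251/359·R5.
Reading off the reduced rows gives a = -6, b = -5, c = 5, d = -5, e = -3.

a = -6, b = -5, c = 5, d = -5, e = -3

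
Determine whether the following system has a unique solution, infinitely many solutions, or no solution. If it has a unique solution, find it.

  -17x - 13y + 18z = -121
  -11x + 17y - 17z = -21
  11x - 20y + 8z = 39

Row-reduce the augmented matrix:
R1 ← R1 / (-17).
R2 ← R2 + 11·R1.
R3 ← R3 − 11·R1.
R2 ← R2 / (432/17).
R1 ← R1 − 13/17·R2.
R3 ← R3 + 483/17·R2.
R3 ← R3 / (-1783/144).
R1 ← R1 + 85/432·R3.
R2 ← R2 + 487/432·R3.
Reading off the reduced rows gives x = 5, y = 0, z = -2.

x = 5, y = 0, z = -2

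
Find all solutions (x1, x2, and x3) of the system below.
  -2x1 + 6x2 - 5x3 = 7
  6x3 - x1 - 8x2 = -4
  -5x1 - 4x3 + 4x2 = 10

Row-reduce:
R1 ← R1 / (-2).
R2 ← R2 + 1·R1.
R3 ← R3 + 5·R1.
R2 ← R2 / (-11).
R1 ← R1 + 3·R2.
R3 ← R3 + 11·R2.
Rank is 2 with 3 unknowns, leaving x3 free.

infinitely many solutions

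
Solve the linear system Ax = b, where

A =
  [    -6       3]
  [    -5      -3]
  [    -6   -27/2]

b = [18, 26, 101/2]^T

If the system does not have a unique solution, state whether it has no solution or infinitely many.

Row-reduce:
R1 ← R1 / (-6).
R2 ← R2 + 5·R1.
R3 ← R3 + 6·R1.
R2 ← R2 / (-11/2).
R1 ← R1 + 1/2·R2.
R3 ← R3 + 33/2·R2.
Row 3 reduces to 0 = -1/2, a contradiction. The system is inconsistent.

no solution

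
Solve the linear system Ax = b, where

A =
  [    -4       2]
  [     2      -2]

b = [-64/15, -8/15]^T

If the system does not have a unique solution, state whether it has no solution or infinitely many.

Row-reduce the augmented matrix:
R1 ← R1 / (-4).
R2 ← R2 − 2·R1.
R2 ← R2 / (-1).
R1 ← R1 + 1/2·R2.
Reading off the reduced rows gives x_1 = 12/5, x_2 = 8/3.

x_1 = 12/5, x_2 = 8/3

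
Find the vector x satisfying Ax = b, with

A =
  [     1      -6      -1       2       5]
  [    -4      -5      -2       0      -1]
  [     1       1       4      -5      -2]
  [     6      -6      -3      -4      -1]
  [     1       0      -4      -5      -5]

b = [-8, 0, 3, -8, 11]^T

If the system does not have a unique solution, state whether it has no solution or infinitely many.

x_1 = -2, x_2 = 2, x_3 = -2, x_4 = -3, x_5 = 2

Row-reduce the augmented matrix:
R2 ← R2 + 4·R1.
R3 ← R3 − 1·R1.
R4 ← R4 − 6·R1.
R5 ← R5 − 1·R1.
R2 ← R2 / (-29).
R1 ← R1 + 6·R2.
R3 ← R3 − 7·R2.
R4 ← R4 − 30·R2.
R5 ← R5 − 6·R2.
R3 ← R3 / (103/29).
R1 ← R1 − 7/29·R3.
R2 ← R2 − 6/29·R3.
R4 ← R4 + 93/29·R3.
R5 ← R5 + 123/29·R3.
R4 ← R4 / (-1267/103).
R1 ← R1 − 71/103·R4.
R2 ← R2 − 2/103·R4.
R3 ← R3 + 147/103·R4.
R5 ← R5 + 1174/103·R4.
R5 ← R5 / (648/181).
R1 ← R1 − 86/181·R5.
R2 ← R2 + 97/181·R5.
R3 ← R3 − 161/181·R5.
R4 ← R4 − 199/181·R5.
Reading off the reduced rows gives x_1 = -2, x_2 = 2, x_3 = -2, x_4 = -3, x_5 = 2.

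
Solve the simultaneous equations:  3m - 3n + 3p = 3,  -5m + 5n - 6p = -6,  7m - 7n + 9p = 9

Row-reduce:
R1 ← R1 / (3).
R2 ← R2 + 5·R1.
R3 ← R3 − 7·R1.
R2 ← R2 / (-1).
R1 ← R1 − 1·R2.
R3 ← R3 − 2·R2.
Rank is 2 with 3 unknowns, leaving n free.

infinitely many solutions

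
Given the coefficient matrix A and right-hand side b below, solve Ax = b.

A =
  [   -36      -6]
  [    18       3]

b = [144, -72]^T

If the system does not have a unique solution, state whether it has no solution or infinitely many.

infinitely many solutions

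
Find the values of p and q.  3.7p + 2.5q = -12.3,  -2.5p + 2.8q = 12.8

Row-reduce the augmented matrix:
R1 ← R1 / (37/10).
R2 ← R2 + 5/2·R1.
R2 ← R2 / (1661/370).
R1 ← R1 − 25/37·R2.
Reading off the reduced rows gives p = -4, q = 1.

p = -4, q = 1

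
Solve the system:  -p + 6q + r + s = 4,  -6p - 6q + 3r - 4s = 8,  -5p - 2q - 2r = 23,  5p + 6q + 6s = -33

p = -3, q = 2, r = -6, s = -5

Row-reduce the augmented matrix:
R1 ← R1 / (-1).
R2 ← R2 + 6·R1.
R3 ← R3 + 5·R1.
R4 ← R4 − 5·R1.
R2 ← R2 / (-42).
R1 ← R1 + 6·R2.
R3 ← R3 + 32·R2.
R4 ← R4 − 36·R2.
R3 ← R3 / (-33/7).
R1 ← R1 + 4/7·R3.
R2 ← R2 − 1/14·R3.
R4 ← R4 − 17/7·R3.
R4 ← R4 / (34/9).
R1 ← R1 − 1/9·R4.
R2 ← R2 − 5/18·R4.
R3 ← R3 + 5/9·R4.
Reading off the reduced rows gives p = -3, q = 2, r = -6, s = -5.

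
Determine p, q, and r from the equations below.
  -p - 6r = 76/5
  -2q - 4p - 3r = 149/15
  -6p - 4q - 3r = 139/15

Row-reduce the augmented matrix:
R1 ← R1 / (-1).
R2 ← R2 + 4·R1.
R3 ← R3 + 6·R1.
R2 ← R2 / (-2).
R3 ← R3 + 4·R2.
R3 ← R3 / (-9).
R1 ← R1 − 6·R3.
R2 ← R2 + 21/2·R3.
Reading off the reduced rows gives p = -2, q = 7/3, r = -11/5.

p = -2, q = 7/3, r = -11/5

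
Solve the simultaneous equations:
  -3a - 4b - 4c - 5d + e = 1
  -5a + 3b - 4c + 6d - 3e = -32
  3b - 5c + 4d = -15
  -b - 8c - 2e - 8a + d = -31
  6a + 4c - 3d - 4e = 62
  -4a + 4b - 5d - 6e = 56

a = 4, b = 3, c = 0, d = -6, e = -5

Row-reduce the augmented matrix:
R1 ← R1 / (-3).
R2 ← R2 + 5·R1.
R4 ← R4 + 8·R1.
R5 ← R5 − 6·R1.
R6 ← R6 + 4·R1.
R2 ← R2 / (29/3).
R1 ← R1 − 4/3·R2.
R3 ← R3 − 3·R2.
R4 ← R4 − 29/3·R2.
R5 ← R5 + 8·R2.
R6 ← R6 − 28/3·R2.
R3 ← R3 / (-169/29).
R1 ← R1 − 28/29·R3.
R2 ← R2 − 8/29·R3.
R5 ← R5 + 52/29·R3.
R6 ← R6 − 80/29·R3.
Swap R4 and R5.
R4 ← R4 / (-1).
R1 ← R1 + 5/13·R4.
R2 ← R2 − 19/13·R4.
R3 ← R3 − 1/13·R4.
R6 ← R6 + 161/13·R4.
Swap R5 and R6.
R5 ← R5 / (12840/169).
R1 ← R1 − 503/169·R5.
R2 ← R2 + 1628/169·R5.
R3 ← R3 + 124/169·R5.
R4 ← R4 − 82/13·R5.
R6 reduces to 0 = 0, so the extra equation is consistent.
Reading off the reduced rows gives a = 4, b = 3, c = 0, d = -6, e = -5.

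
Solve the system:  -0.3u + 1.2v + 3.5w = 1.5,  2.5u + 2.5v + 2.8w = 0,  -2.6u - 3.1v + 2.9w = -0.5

Row-reduce the augmented matrix:
R1 ← R1 / (-3/10).
R2 ← R2 − 5/2·R1.
R3 ← R3 + 13/5·R1.
R2 ← R2 / (25/2).
R1 ← R1 + 4·R2.
R3 ← R3 + 27/2·R2.
R3 ← R3 / (2659/375).
R1 ← R1 + 539/375·R3.
R2 ← R2 − 959/375·R3.
Reading off the reduced rows gives u = -1, v = 1, w = 0.

u = -1, v = 1, w = 0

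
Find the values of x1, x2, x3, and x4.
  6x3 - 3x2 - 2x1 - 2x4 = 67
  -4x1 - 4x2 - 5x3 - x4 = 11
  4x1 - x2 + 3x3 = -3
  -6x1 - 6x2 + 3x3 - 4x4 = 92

x1 = -6, x2 = -3, x3 = 6, x4 = -5

Row-reduce the augmented matrix:
R1 ← R1 / (-2).
R2 ← R2 + 4·R1.
R3 ← R3 − 4·R1.
R4 ← R4 + 6·R1.
R2 ← R2 / (2).
R1 ← R1 − 3/2·R2.
R3 ← R3 + 7·R2.
R4 ← R4 − 3·R2.
R3 ← R3 / (-89/2).
R1 ← R1 − 39/4·R3.
R2 ← R2 + 17/2·R3.
R4 ← R4 − 21/2·R3.
R4 ← R4 / (-86/89).
R1 ← R1 − 31/178·R4.
R2 ← R2 − 23/89·R4.
R3 ← R3 + 13/89·R4.
Reading off the reduced rows gives x1 = -6, x2 = -3, x3 = 6, x4 = -5.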